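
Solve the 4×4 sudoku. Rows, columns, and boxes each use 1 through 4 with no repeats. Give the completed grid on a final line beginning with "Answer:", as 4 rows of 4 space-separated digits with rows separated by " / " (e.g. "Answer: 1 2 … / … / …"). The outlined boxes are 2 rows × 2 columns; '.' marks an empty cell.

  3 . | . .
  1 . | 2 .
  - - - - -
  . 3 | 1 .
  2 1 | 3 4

Step 1. [r2c2∈{4}] only 4 remains possible at r2c2. So r2c2=4.
Step 2. [r3c4∈{2}] nothing but 2 survives at r3c4. So r3c4=2.
Step 3. [r3c1∈{4}] nothing but 4 survives at r3c1 ⇒ r3c1=4.
Step 4. [r1c2∈{2}] r1c2 has the single candidate 2 ⇒ r1c2=2.
Step 5. [r2c4∈{3}] r2c4 has the single candidate 3 ⇒ r2c4=3.
Step 6. [r1c3∈{4}] r1c3's peers cover all but 4, so r1c3=4.
Step 7. [r1c4∈{1}] r1c4 is down to just 1. So r1c4=1.

Answer: 3 2 4 1 / 1 4 2 3 / 4 3 1 2 / 2 1 3 4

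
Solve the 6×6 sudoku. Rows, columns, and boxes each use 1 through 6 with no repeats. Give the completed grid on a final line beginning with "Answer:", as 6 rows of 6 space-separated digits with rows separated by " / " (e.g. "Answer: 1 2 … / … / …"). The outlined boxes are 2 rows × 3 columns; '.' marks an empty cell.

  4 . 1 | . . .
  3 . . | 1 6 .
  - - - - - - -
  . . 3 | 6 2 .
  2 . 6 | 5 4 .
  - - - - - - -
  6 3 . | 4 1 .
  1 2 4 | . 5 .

Step 1. [r2c2∈{5}] only 5 remains possible at r2c2. So r2c2=5.
Step 2. [r1c4∈{2,3}] col 4 places 2 nowhere but r1c4. So r1c4=2.
Step 3. [r4c6∈{1,3}] across row 4, 3 lands solely at r4c6 ⇒ r4c6=3.
Step 4. [r3c6∈{1}] nothing but 1 survives at r3c6 ⇒ r3c6=1.
Step 5. [r2c3∈{2}] r2c3 is down to just 2, so r2c3=2.
Step 6. [r5c3∈{5}] r5c3's peers cover all but 5 ⇒ r5c3=5.
Step 7. [r3c2∈{4}] r3c2's peers cover all but 4 ⇒ r3c2=4.
Step 8. [r2c6∈{4}] only 4 remains possible at r2c6, so r2c6=4.
Step 9. [r3c1∈{5}] nothing but 5 survives at r3c1 ⇒ r3c1=5.
Step 10. [r1c2∈{6}] r1c2 has the single candidate 6. So r1c2=6.
Step 11. [r1c5∈{3}] only 3 remains possible at r1c5, so r1c5=3.
Step 12. [r4c2∈{1}] r4c2's peers cover all but 1 ⇒ r4c2=1.
Step 13. [r6c4∈{3}] r6c4's peers cover all but 3, so r6c4=3.
Step 14. [r5c6∈{2}] nothing but 2 survives at r5c6, so r5c6=2.
Step 15. [r1c6∈{5}] nothing but 5 survives at r1c6 ⇒ r1c6=5.
Step 16. [r6c6∈{6}] nothing but 6 survives at r6c6. So r6c6=6.

Answer: 4 6 1 2 3 5 / 3 5 2 1 6 4 / 5 4 3 6 2 1 / 2 1 6 5 4 3 / 6 3 5 4 1 2 / 1 2 4 3 5 6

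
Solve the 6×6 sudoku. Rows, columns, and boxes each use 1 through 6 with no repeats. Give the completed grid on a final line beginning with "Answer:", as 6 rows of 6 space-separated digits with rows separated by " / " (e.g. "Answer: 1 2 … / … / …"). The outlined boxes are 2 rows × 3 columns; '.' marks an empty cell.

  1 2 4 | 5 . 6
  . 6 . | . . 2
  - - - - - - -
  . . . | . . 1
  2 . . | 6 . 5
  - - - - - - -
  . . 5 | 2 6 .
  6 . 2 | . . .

Step 1. [r2c3∈{3}] only 3 remains possible at r2c3. So r2c3=3.
Step 2. [r5c2∈{1,3,4}] 1 has one home in row 5: r5c2. So r5c2=1.
Step 3. [r3c2∈{3,4,5}] r3c2 is the only open cell in col 2 admitting 5. So r3c2=5.
Step 4. [r6c5∈{1,3,4,5}] r6c5 is the only open cell in row 6 admitting 5. So r6c5=5.
Step 5. [r6c4∈{1,3,4}] r6c4 is the only open cell in row 6 admitting 1 ⇒ r6c4=1.
Step 6. [r3c4∈{3,4}] r3c4 is the only open cell in col 4 admitting 3, so r3c4=3.
Step 7. [r3c1∈{4}] nothing but 4 survives at r3c1, so r3c1=4.
Step 8. [r6c2∈{3,4}] col 2 places 4 nowhere but r6c2. So r6c2=4.
Step 9. [r5c1∈{3}] r5c1 is down to just 3 ⇒ r5c1=3.
Step 10. [r2c5∈{1,4}] r2c5 is the only open cell in row 2 admitting 1. So r2c5=1.
Step 11. [r3c5∈{2}] r3c5 has the single candidate 2, so r3c5=2.
Step 12. [r2c1∈{5}] r2c1's peers cover all but 5 ⇒ r2c1=5.
Step 13. [r4c2∈{3}] r4c2's peers cover all but 3 ⇒ r4c2=3.
Step 14. [r4c5∈{4}] nothing but 4 survives at r4c5, so r4c5=4.
Step 15. [r4c3∈{1}] only 1 remains possible at r4c3. So r4c3=1.
Step 16. [r2c4∈{4}] r2c4's peers cover all but 4 ⇒ r2c4=4.
Step 17. [r1c5∈{3}] r1c5's peers cover all but 3, so r1c5=3.
Step 18. [r5c6∈{4}] r5c6 has the single candidate 4 ⇒ r5c6=4.
Step 19. [r3c3∈{6}] nothing but 6 survives at r3c3. So r3c3=6.
Step 20. [r6c6∈{3}] only 3 remains possible at r6c6 ⇒ r6c6=3.

Answer: 1 2 4 5 3 6 / 5 6 3 4 1 2 / 4 5 6 3 2 1 / 2 3 1 6 4 5 / 3 1 5 2 6 4 / 6 4 2 1 5 3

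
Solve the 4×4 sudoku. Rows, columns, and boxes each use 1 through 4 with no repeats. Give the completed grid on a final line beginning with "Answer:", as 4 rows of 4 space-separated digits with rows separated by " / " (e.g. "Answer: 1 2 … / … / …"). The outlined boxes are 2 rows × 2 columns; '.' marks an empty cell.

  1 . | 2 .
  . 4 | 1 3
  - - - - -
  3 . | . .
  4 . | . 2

Step 1. [r3c4∈{1,4}] r3c4 is the only open cell in col 4 admitting 1, so r3c4=1.
Step 2. [r3c2∈{2}] only 2 remains possible at r3c2. So r3c2=2.
Step 3. [r4c3∈{3}] nothing but 3 survives at r4c3, so r4c3=3.
Step 4. [r3c3∈{4}] nothing but 4 survives at r3c3, so r3c3=4.
Step 5. [r4c2∈{1}] r4c2 is down to just 1, so r4c2=1.
Step 6. [r2c1∈{2}] nothing but 2 survives at r2c1 ⇒ r2c1=2.
Step 7. [r1c2∈{3}] nothing but 3 survives at r1c2 ⇒ r1c2=3.
Step 8. [r1c4∈{4}] r1c4's peers cover all but 4, so r1c4=4.

Answer: 1 3 2 4 / 2 4 1 3 / 3 2 4 1 / 4 1 3 2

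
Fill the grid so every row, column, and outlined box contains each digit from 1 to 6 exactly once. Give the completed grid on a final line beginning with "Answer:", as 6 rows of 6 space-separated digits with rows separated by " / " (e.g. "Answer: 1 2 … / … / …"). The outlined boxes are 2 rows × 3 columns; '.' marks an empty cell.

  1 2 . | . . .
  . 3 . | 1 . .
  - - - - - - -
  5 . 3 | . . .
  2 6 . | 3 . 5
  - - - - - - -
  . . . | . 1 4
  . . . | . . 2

Step 1. [r2c6∈{6}] nothing but 6 survives at r2c6. So r2c6=6.
Step 2. [r4c5∈{4}] r4c5 is down to just 4. So r4c5=4.
Step 3. [r6c5∈{3,5,6}] across box 6, 3 lands solely at r6c5. So r6c5=3.
Step 4. [r1c3∈{4,5,6}] row 1 places 6 nowhere but r1c3, so r1c3=6.
Step 5. [r2c3∈{4,5}] in box 1, 5 fits only at r2c3, so r2c3=5.
Step 6. [r6c3∈{1,4}] in col 3, 4 fits only at r6c3, so r6c3=4.
Step 7. [r5c2∈{5}] r5c2 is down to just 5 ⇒ r5c2=5.
Step 8. [r5c4∈{6}] r5c4's peers cover all but 6. So r5c4=6.
Step 9. [r1c5∈{5}] r1c5 has the single candidate 5. So r1c5=5.
Step 10. [r2c5∈{2}] nothing but 2 survives at r2c5. So r2c5=2.
Step 11. [r3c6∈{1}] r3c6 has the single candidate 1. So r3c6=1.
Step 12. [r1c4∈{4}] nothing but 4 survives at r1c4 ⇒ r1c4=4.
Step 13. [r2c1∈{4}] r2c1 is down to just 4, so r2c1=4.
Step 14. [r6c4∈{5}] r6c4's peers cover all but 5 ⇒ r6c4=5.
Step 15. [r3c2∈{4}] nothing but 4 survives at r3c2, so r3c2=4.
Step 16. [r5c1∈{3}] r5c1 is down to just 3 ⇒ r5c1=3.
Step 17. [r3c4∈{2}] only 2 remains possible at r3c4. So r3c4=2.
Step 18. [r6c2∈{1}] nothing but 1 survives at r6c2, so r6c2=1.
Step 19. [r1c6∈{3}] r1c6's peers cover all but 3, so r1c6=3.
Step 20. [r6c1∈{6}] only 6 remains possible at r6c1 ⇒ r6c1=6.
Step 21. [r4c3∈{1}] r4c3's peers cover all but 1 ⇒ r4c3=1.
Step 22. [r3c5∈{6}] nothing but 6 survives at r3c5, so r3c5=6.
Step 23. [r5c3∈{2}] only 2 remains possible at r5c3 ⇒ r5c3=2.

Answer: 1 2 6 4 5 3 / 4 3 5 1 2 6 / 5 4 3 2 6 1 / 2 6 1 3 4 5 / 3 5 2 6 1 4 / 6 1 4 5 3 2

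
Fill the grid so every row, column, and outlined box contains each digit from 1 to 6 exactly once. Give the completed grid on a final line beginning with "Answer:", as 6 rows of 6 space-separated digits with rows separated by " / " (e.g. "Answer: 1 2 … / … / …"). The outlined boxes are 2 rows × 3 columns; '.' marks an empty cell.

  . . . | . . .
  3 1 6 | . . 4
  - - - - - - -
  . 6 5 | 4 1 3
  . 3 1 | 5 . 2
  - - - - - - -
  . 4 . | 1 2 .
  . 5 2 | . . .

Step 1. [r6c6∈{6}] r6c6 is down to just 6, so r6c6=6.
Step 2. [r1c1∈{2,4,5}] across col 1, 5 lands solely at r1c1 ⇒ r1c1=5.
Step 3. [r1c4∈{2,3,6}] 6 has one home in col 4: r1c4. So r1c4=6.
Step 4. [r6c5∈{3,4}] 4 has one home in row 6: r6c5, so r6c5=4.
Step 5. [r1c5∈{3}] r1c5 has the single candidate 3 ⇒ r1c5=3.
Step 6. [r6c1∈{1}] r6c1 has the single candidate 1, so r6c1=1.
Step 7. [r5c6∈{5}] r5c6 is down to just 5 ⇒ r5c6=5.
Step 8. [r1c2∈{2}] r1c2's peers cover all but 2, so r1c2=2.
Step 9. [r2c5∈{5}] r2c5 has the single candidate 5 ⇒ r2c5=5.
Step 10. [r2c4∈{2}] r2c4's peers cover all but 2, so r2c4=2.
Step 11. [r1c6∈{1}] r1c6's peers cover all but 1, so r1c6=1.
Step 12. [r1c3∈{4}] only 4 remains possible at r1c3. So r1c3=4.
Step 13. [r4c1∈{4}] nothing but 4 survives at r4c1, so r4c1=4.
Step 14. [r5c3∈{3}] r5c3's peers cover all but 3, so r5c3=3.
Step 15. [r4c5∈{6}] r4c5 has the single candidate 6 ⇒ r4c5=6.
Step 16. [r5c1∈{6}] r5c1's peers cover all but 6, so r5c1=6.
Step 17. [r6c4∈{3}] only 3 remains possible at r6c4, so r6c4=3.
Step 18. [r3c1∈{2}] only 2 remains possible at r3c1. So r3c1=2.

Answer: 5 2 4 6 3 1 / 3 1 6 2 5 4 / 2 6 5 4 1 3 / 4 3 1 5 6 2 / 6 4 3 1 2 5 / 1 5 2 3 4 6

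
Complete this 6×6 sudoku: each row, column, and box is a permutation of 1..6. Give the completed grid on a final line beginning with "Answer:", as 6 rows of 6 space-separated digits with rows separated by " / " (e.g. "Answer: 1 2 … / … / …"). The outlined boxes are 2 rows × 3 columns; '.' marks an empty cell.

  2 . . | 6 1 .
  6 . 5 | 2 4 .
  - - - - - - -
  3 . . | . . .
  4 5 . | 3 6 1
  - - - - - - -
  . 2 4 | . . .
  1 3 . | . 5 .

Step 1. [r3c3∈{1,2,6}] r3c3 is the only open cell in col 3 admitting 1 ⇒ r3c3=1.
Step 2. [r6c6∈{2,4,6}] row 6 places 2 nowhere but r6c6 ⇒ r6c6=2.
Step 3. [r1c6∈{3,5}] r1c6 is the only open cell in row 1 admitting 5 ⇒ r1c6=5.
Step 4. [r6c4∈{4}] only 4 remains possible at r6c4, so r6c4=4.
Step 5. [r5c5∈{3}] r5c5's peers cover all but 3. So r5c5=3.
Step 6. [r3c6∈{4}] r3c6 is down to just 4, so r3c6=4.
Step 7. [r2c6∈{3}] nothing but 3 survives at r2c6. So r2c6=3.
Step 8. [r5c1∈{5}] r5c1's peers cover all but 5 ⇒ r5c1=5.
Step 9. [r3c5∈{2}] r3c5's peers cover all but 2. So r3c5=2.
Step 10. [r3c2∈{6}] only 6 remains possible at r3c2 ⇒ r3c2=6.
Step 11. [r2c2∈{1}] nothing but 1 survives at r2c2 ⇒ r2c2=1.
Step 12. [r5c4∈{1}] r5c4 is down to just 1. So r5c4=1.
Step 13. [r1c2∈{4}] r1c2's peers cover all but 4, so r1c2=4.
Step 14. [r4c3∈{2}] r4c3's peers cover all but 2. So r4c3=2.
Step 15. [r5c6∈{6}] r5c6's peers cover all but 6 ⇒ r5c6=6.
Step 16. [r3c4∈{5}] r3c4's peers cover all but 5 ⇒ r3c4=5.
Step 17. [r6c3∈{6}] r6c3's peers cover all but 6. So r6c3=6.
Step 18. [r1c3∈{3}] r1c3 has the single candidate 3 ⇒ r1c3=3.

Answer: 2 4 3 6 1 5 / 6 1 5 2 4 3 / 3 6 1 5 2 4 / 4 5 2 3 6 1 / 5 2 4 1 3 6 / 1 3 6 4 5 2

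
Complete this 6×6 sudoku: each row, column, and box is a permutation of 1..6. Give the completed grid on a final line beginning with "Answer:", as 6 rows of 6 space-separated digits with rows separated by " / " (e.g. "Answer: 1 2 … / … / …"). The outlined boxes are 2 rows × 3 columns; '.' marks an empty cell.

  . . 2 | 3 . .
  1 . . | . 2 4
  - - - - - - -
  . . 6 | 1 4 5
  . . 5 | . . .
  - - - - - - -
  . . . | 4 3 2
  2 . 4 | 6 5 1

Step 1. [r2c2∈{3,5,6}] r2c2 is the only open cell in row 2 admitting 6, so r2c2=6.
Step 2. [r4c2∈{1,2,3,4}] 1 has one home in row 4: r4c2. So r4c2=1.
Step 3. [r5c2∈{5}] r5c2's peers cover all but 5. So r5c2=5.
Step 4. [r4c1∈{3,4}] 4 has one home in row 4: r4c1. So r4c1=4.
Step 5. [r4c5∈{6}] nothing but 6 survives at r4c5 ⇒ r4c5=6.
Step 6. [r3c2∈{2,3}] row 3 places 2 nowhere but r3c2. So r3c2=2.
Step 7. [r4c4∈{2}] only 2 remains possible at r4c4, so r4c4=2.
Step 8. [r5c1∈{6}] only 6 remains possible at r5c1, so r5c1=6.
Step 9. [r6c2∈{3}] r6c2 has the single candidate 3 ⇒ r6c2=3.
Step 10. [r1c2∈{4}] r1c2 has the single candidate 4, so r1c2=4.
Step 11. [r3c1∈{3}] r3c1 is down to just 3 ⇒ r3c1=3.
Step 12. [r1c6∈{6}] r1c6 has the single candidate 6 ⇒ r1c6=6.
Step 13. [r5c3∈{1}] r5c3 is down to just 1. So r5c3=1.
Step 14. [r2c4∈{5}] only 5 remains possible at r2c4. So r2c4=5.
Step 15. [r1c5∈{1}] nothing but 1 survives at r1c5 ⇒ r1c5=1.
Step 16. [r4c6∈{3}] nothing but 3 survives at r4c6. So r4c6=3.
Step 17. [r1c1∈{5}] nothing but 5 survives at r1c1. So r1c1=5.
Step 18. [r2c3∈{3}] r2c3 is down to just 3, so r2c3=3.

Answer: 5 4 2 3 1 6 / 1 6 3 5 2 4 / 3 2 6 1 4 5 / 4 1 5 2 6 3 / 6 5 1 4 3 2 / 2 3 4 6 5 1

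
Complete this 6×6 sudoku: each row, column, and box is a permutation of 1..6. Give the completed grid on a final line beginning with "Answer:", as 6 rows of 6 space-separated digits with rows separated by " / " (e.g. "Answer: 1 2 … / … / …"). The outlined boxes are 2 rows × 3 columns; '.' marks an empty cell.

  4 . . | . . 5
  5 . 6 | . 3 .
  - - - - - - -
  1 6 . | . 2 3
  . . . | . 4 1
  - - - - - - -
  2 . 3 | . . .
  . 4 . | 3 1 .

Step 1. [r1c3∈{1,2}] r1c3 is the only open cell in col 3 admitting 1, so r1c3=1.
Step 2. [r2c2∈{2}] r2c2's peers cover all but 2. So r2c2=2.
Step 3. [r5c5∈{5,6}] r5c5 is the only open cell in col 5 admitting 5. So r5c5=5.
Step 4. [r4c2∈{3,5}] in col 2, 5 fits only at r4c2, so r4c2=5.
Step 5. [r4c4∈{6}] nothing but 6 survives at r4c4. So r4c4=6.
Step 6. [r5c4∈{4}] nothing but 4 survives at r5c4, so r5c4=4.
Step 7. [r6c1∈{6}] nothing but 6 survives at r6c1 ⇒ r6c1=6.
Step 8. [r6c3∈{5}] r6c3 is down to just 5. So r6c3=5.
Step 9. [r4c3∈{2}] only 2 remains possible at r4c3. So r4c3=2.
Step 10. [r3c3∈{4}] only 4 remains possible at r3c3 ⇒ r3c3=4.
Step 11. [r1c2∈{3}] r1c2 is down to just 3. So r1c2=3.
Step 12. [r4c1∈{3}] only 3 remains possible at r4c1 ⇒ r4c1=3.
Step 13. [r3c4∈{5}] r3c4 is down to just 5. So r3c4=5.
Step 14. [r5c2∈{1}] nothing but 1 survives at r5c2. So r5c2=1.
Step 15. [r1c4∈{2}] nothing but 2 survives at r1c4. So r1c4=2.
Step 16. [r2c4∈{1}] nothing but 1 survives at r2c4, so r2c4=1.
Step 17. [r1c5∈{6}] r1c5's peers cover all but 6. So r1c5=6.
Step 18. [r2c6∈{4}] only 4 remains possible at r2c6 ⇒ r2c6=4.
Step 19. [r6c6∈{2}] r6c6's peers cover all but 2, so r6c6=2.
Step 20. [r5c6∈{6}] nothing but 6 survives at r5c6. So r5c6=6.

Answer: 4 3 1 2 6 5 / 5 2 6 1 3 4 / 1 6 4 5 2 3 / 3 5 2 6 4 1 / 2 1 3 4 5 6 / 6 4 5 3 1 2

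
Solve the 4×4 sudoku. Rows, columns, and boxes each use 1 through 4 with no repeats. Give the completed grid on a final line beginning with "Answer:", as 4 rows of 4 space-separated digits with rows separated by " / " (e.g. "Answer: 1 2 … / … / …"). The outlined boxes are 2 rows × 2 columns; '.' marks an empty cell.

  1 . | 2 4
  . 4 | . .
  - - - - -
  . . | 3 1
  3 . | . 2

Step 1. [r3c1∈{2,4}] 4 has one home in row 3: r3c1 ⇒ r3c1=4.
Step 2. [r4c3∈{4}] r4c3's peers cover all but 4. So r4c3=4.
Step 3. [r4c2∈{1}] only 1 remains possible at r4c2, so r4c2=1.
Step 4. [r2c3∈{1}] nothing but 1 survives at r2c3, so r2c3=1.
Step 5. [r1c2∈{3}] r1c2 has the single candidate 3. So r1c2=3.
Step 6. [r2c1∈{2}] r2c1 has the single candidate 2. So r2c1=2.
Step 7. [r3c2∈{2}] r3c2 has the single candidate 2 ⇒ r3c2=2.
Step 8. [r2c4∈{3}] nothing but 3 survives at r2c4 ⇒ r2c4=3.

Answer: 1 3 2 4 / 2 4 1 3 / 4 2 3 1 / 3 1 4 2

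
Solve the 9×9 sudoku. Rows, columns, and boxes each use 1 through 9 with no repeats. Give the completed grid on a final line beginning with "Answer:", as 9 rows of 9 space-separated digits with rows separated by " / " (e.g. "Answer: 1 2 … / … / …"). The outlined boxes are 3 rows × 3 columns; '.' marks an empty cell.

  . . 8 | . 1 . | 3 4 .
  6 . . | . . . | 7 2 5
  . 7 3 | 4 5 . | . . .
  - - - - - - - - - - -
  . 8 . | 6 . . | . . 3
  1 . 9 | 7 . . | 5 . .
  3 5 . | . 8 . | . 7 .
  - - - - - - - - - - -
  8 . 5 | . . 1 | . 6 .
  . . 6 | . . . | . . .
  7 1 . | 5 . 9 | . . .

Step 1. [r6c4∈{1,2,9}] in col 4, 1 fits only at r6c4. So r6c4=1.
Step 2. [r4c5∈{2,4,9}] across box 5, 9 lands solely at r4c5. So r4c5=9.
Step 3. [r2c5∈{3}] r2c5 has the single candidate 3 ⇒ r2c5=3.
Step 4. [r8c8∈{1,3,5,8,9}] 5 has one home in row 8: r8c8, so r8c8=5.
Step 5. [r3c8∈{1,8,9}] r3c8 is the only open cell in col 8 admitting 9. So r3c8=9.
Step 6. [r3c1∈{2}] r3c1 has the single candidate 2 ⇒ r3c1=2.
Step 7. [r4c1∈{4}] nothing but 4 survives at r4c1, so r4c1=4.
Step 8. [r6c3∈{2}] r6c3 is down to just 2. So r6c3=2.
Step 9. [r9c3∈{4}] r9c3 is down to just 4 ⇒ r9c3=4.
Step 10. [r6c6∈{4}] nothing but 4 survives at r6c6, so r6c6=4.
Step 11. [r5c5∈{2}] r5c5's peers cover all but 2. So r5c5=2.
Step 12. [r1c9∈{6}] r1c9 has the single candidate 6, so r1c9=6.
Step 13. [r8c1∈{9}] nothing but 9 survives at r8c1 ⇒ r8c1=9.
Step 14. [r4c7∈{1,2}] in row 4, 2 fits only at r4c7. So r4c7=2.
Step 15. [r9c7∈{8}] r9c7's peers cover all but 8, so r9c7=8.
Step 16. [r5c9∈{4,8}] row 5 places 4 nowhere but r5c9. So r5c9=4.
Step 17. [r2c6∈{8}] only 8 remains possible at r2c6, so r2c6=8.
Step 18. [r2c4∈{9}] r2c4 is down to just 9 ⇒ r2c4=9.
Step 19. [r1c4∈{2}] r1c4 has the single candidate 2. So r1c4=2.
Step 20. [r8c6∈{2,3,7}] across col 6, 2 lands solely at r8c6, so r8c6=2.
Step 21. [r7c4∈{3}] only 3 remains possible at r7c4. So r7c4=3.
Step 22. [r3c7∈{1}] r3c7's peers cover all but 1 ⇒ r3c7=1.
Step 23. [r6c9∈{9}] only 9 remains possible at r6c9 ⇒ r6c9=9.
Step 24. [r8c7∈{4}] r8c7's peers cover all but 4. So r8c7=4.
Step 25. [r8c5∈{7}] only 7 remains possible at r8c5 ⇒ r8c5=7.
Step 26. [r9c9∈{2}] r9c9's peers cover all but 2 ⇒ r9c9=2.
Step 27. [r2c2∈{4}] nothing but 4 survives at r2c2 ⇒ r2c2=4.
Step 28. [r5c6∈{3}] r5c6 is down to just 3 ⇒ r5c6=3.
Step 29. [r4c8∈{1}] r4c8 has the single candidate 1, so r4c8=1.
Step 30. [r2c3∈{1}] r2c3 is down to just 1, so r2c3=1.
Step 31. [r3c9∈{8}] only 8 remains possible at r3c9, so r3c9=8.
Step 32. [r9c5∈{6}] only 6 remains possible at r9c5. So r9c5=6.
Step 33. [r5c8∈{8}] r5c8 has the single candidate 8, so r5c8=8.
Step 34. [r1c2∈{9}] only 9 remains possible at r1c2. So r1c2=9.
Step 35. [r6c7∈{6}] r6c7 is down to just 6 ⇒ r6c7=6.
Step 36. [r8c9∈{1}] r8c9 has the single candidate 1. So r8c9=1.
Step 37. [r5c2∈{6}] nothing but 6 survives at r5c2. So r5c2=6.
Step 38. [r1c6∈{7}] r1c6 is down to just 7. So r1c6=7.
Step 39. [r8c2∈{3}] r8c2 is down to just 3, so r8c2=3.
Step 40. [r4c6∈{5}] nothing but 5 survives at r4c6 ⇒ r4c6=5.
Step 41. [r4c3∈{7}] r4c3 has the single candidate 7. So r4c3=7.
Step 42. [r1c1∈{5}] r1c1 is down to just 5, so r1c1=5.
Step 43. [r9c8∈{3}] nothing but 3 survives at r9c8 ⇒ r9c8=3.
Step 44. [r7c2∈{2}] r7c2's peers cover all but 2 ⇒ r7c2=2.
Step 45. [r7c9∈{7}] r7c9 is down to just 7. So r7c9=7.
Step 46. [r8c4∈{8}] r8c4 is down to just 8 ⇒ r8c4=8.
Step 47. [r7c5∈{4}] r7c5 is down to just 4 ⇒ r7c5=4.
Step 48. [r7c7∈{9}] nothing but 9 survives at r7c7 ⇒ r7c7=9.
Step 49. [r3c6∈{6}] only 6 remains possible at r3c6, so r3c6=6.

Answer: 5 9 8 2 1 7 3 4 6 / 6 4 1 9 3 8 7 2 5 / 2 7 3 4 5 6 1 9 8 / 4 8 7 6 9 5 2 1 3 / 1 6 9 7 2 3 5 8 4 / 3 5 2 1 8 4 6 7 9 / 8 2 5 3 4 1 9 6 7 / 9 3 6 8 7 2 4 5 1 / 7 1 4 5 6 9 8 3 2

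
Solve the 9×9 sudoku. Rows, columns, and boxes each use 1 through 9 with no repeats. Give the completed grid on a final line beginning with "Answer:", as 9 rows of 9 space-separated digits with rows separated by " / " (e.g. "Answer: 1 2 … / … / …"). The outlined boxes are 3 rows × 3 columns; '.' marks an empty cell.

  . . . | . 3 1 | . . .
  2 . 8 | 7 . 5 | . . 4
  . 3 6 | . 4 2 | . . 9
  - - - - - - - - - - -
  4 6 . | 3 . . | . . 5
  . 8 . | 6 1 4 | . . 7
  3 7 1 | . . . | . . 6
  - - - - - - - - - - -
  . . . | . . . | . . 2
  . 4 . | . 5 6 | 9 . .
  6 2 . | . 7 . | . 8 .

Step 1. [r3c4∈{8}] nothing but 8 survives at r3c4, so r3c4=8.
Step 2. [r1c4∈{9}] only 9 remains possible at r1c4, so r1c4=9.
Step 3. [r1c2∈{5}] r1c2 has the single candidate 5, so r1c2=5.
Step 4. [r1c1∈{7}] only 7 remains possible at r1c1, so r1c1=7.
Step 5. [r3c1∈{1}] only 1 remains possible at r3c1. So r3c1=1.
Step 6. [r7c2∈{1,9}] in col 2, 1 fits only at r7c2, so r7c2=1.
Step 7. [r7c4∈{4}] nothing but 4 survives at r7c4, so r7c4=4.
Step 8. [r9c7∈{1,3,4,5}] row 9 places 4 nowhere but r9c7. So r9c7=4.
Step 9. [r9c3∈{3,5,9}] across row 9, 5 lands solely at r9c3 ⇒ r9c3=5.
Step 10. [r9c6∈{3,9}] 9 has one home in row 9: r9c6. So r9c6=9.
Step 11. [r6c6∈{8}] r6c6's peers cover all but 8. So r6c6=8.
Step 12. [r6c7∈{2}] r6c7 has the single candidate 2 ⇒ r6c7=2.
Step 13. [r9c9∈{1,3}] r9c9 is the only open cell in row 9 admitting 3, so r9c9=3.
Step 14. [r2c5∈{6}] only 6 remains possible at r2c5 ⇒ r2c5=6.
Step 15. [r8c3∈{3,7}] row 8 places 3 nowhere but r8c3. So r8c3=3.
Step 16. [r8c8∈{1,7}] row 8 places 7 nowhere but r8c8. So r8c8=7.
Step 17. [r5c3∈{2,9}] across row 5, 2 lands solely at r5c3. So r5c3=2.
Step 18. [r4c3∈{9}] nothing but 9 survives at r4c3. So r4c3=9.
Step 19. [r3c8∈{5}] nothing but 5 survives at r3c8. So r3c8=5.
Step 20. [r7c8∈{6}] r7c8's peers cover all but 6 ⇒ r7c8=6.
Step 21. [r4c7∈{1,8}] 8 has one home in row 4: r4c7 ⇒ r4c7=8.
Step 22. [r2c7∈{1,3}] in col 7, 1 fits only at r2c7 ⇒ r2c7=1.
Step 23. [r5c8∈{3,9}] row 5 places 9 nowhere but r5c8 ⇒ r5c8=9.
Step 24. [r9c4∈{1}] r9c4 has the single candidate 1, so r9c4=1.
Step 25. [r8c1∈{8}] only 8 remains possible at r8c1 ⇒ r8c1=8.
Step 26. [r6c4∈{5}] r6c4 has the single candidate 5. So r6c4=5.
Step 27. [r6c8∈{4}] r6c8's peers cover all but 4 ⇒ r6c8=4.
Step 28. [r5c1∈{5}] nothing but 5 survives at r5c1 ⇒ r5c1=5.
Step 29. [r1c8∈{2}] nothing but 2 survives at r1c8. So r1c8=2.
Step 30. [r8c4∈{2}] only 2 remains possible at r8c4 ⇒ r8c4=2.
Step 31. [r7c7∈{5}] only 5 remains possible at r7c7. So r7c7=5.
Step 32. [r6c5∈{9}] r6c5 is down to just 9 ⇒ r6c5=9.
Step 33. [r1c3∈{4}] r1c3 has the single candidate 4 ⇒ r1c3=4.
Step 34. [r7c1∈{9}] r7c1 has the single candidate 9 ⇒ r7c1=9.
Step 35. [r1c7∈{6}] nothing but 6 survives at r1c7. So r1c7=6.
Step 36. [r4c5∈{2}] only 2 remains possible at r4c5 ⇒ r4c5=2.
Step 37. [r7c3∈{7}] nothing but 7 survives at r7c3, so r7c3=7.
Step 38. [r7c5∈{8}] r7c5 has the single candidate 8. So r7c5=8.
Step 39. [r5c7∈{3}] r5c7 has the single candidate 3. So r5c7=3.
Step 40. [r4c6∈{7}] r4c6's peers cover all but 7. So r4c6=7.
Step 41. [r1c9∈{8}] nothing but 8 survives at r1c9. So r1c9=8.
Step 42. [r4c8∈{1}] nothing but 1 survives at r4c8 ⇒ r4c8=1.
Step 43. [r2c2∈{9}] only 9 remains possible at r2c2 ⇒ r2c2=9.
Step 44. [r8c9∈{1}] r8c9 has the single candidate 1 ⇒ r8c9=1.
Step 45. [r3c7∈{7}] only 7 remains possible at r3c7, so r3c7=7.
Step 46. [r2c8∈{3}] r2c8's peers cover all but 3, so r2c8=3.
Step 47. [r7c6∈{3}] r7c6 has the single candidate 3 ⇒ r7c6=3.

Answer: 7 5 4 9 3 1 6 2 8 / 2 9 8 7 6 5 1 3 4 / 1 3 6 8 4 2 7 5 9 / 4 6 9 3 2 7 8 1 5 / 5 8 2 6 1 4 3 9 7 / 3 7 1 5 9 8 2 4 6 / 9 1 7 4 8 3 5 6 2 / 8 4 3 2 5 6 9 7 1 / 6 2 5 1 7 9 4 8 3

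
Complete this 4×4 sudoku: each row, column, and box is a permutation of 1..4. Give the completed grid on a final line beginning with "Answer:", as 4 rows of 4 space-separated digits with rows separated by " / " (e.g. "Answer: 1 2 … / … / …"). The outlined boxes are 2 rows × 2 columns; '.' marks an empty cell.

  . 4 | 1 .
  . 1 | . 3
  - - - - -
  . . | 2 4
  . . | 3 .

Step 1. [r1c1∈{2,3}] in row 1, 3 fits only at r1c1, so r1c1=3.
Step 2. [r4c1∈{1,2,4}] r4c1 is the only open cell in row 4 admitting 4. So r4c1=4.
Step 3. [r1c4∈{2}] r1c4 has the single candidate 2 ⇒ r1c4=2.
Step 4. [r4c2∈{2}] r4c2 has the single candidate 2 ⇒ r4c2=2.
Step 5. [r4c4∈{1}] only 1 remains possible at r4c4. So r4c4=1.
Step 6. [r2c3∈{4}] r2c3 has the single candidate 4, so r2c3=4.
Step 7. [r3c2∈{3}] r3c2 is down to just 3 ⇒ r3c2=3.
Step 8. [r2c1∈{2}] nothing but 2 survives at r2c1. So r2c1=2.
Step 9. [r3c1∈{1}] r3c1's peers cover all but 1 ⇒ r3c1=1.

Answer: 3 4 1 2 / 2 1 4 3 / 1 3 2 4 / 4 2 3 1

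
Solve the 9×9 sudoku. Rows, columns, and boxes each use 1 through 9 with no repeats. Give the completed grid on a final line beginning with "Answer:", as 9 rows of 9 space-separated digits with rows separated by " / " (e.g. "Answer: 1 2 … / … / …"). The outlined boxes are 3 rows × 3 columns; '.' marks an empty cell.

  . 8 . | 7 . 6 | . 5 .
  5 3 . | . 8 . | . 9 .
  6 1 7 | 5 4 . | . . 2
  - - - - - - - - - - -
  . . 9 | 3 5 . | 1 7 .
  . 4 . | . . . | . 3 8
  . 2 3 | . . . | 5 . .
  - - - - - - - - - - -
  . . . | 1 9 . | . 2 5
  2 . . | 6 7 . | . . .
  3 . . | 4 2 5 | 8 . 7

Step 1. [r3c7∈{3}] only 3 remains possible at r3c7 ⇒ r3c7=3.
Step 2. [r1c7∈{4}] r1c7 is down to just 4 ⇒ r1c7=4.
Step 3. [r7c7∈{6}] r7c7's peers cover all but 6, so r7c7=6.
Step 4. [r4c6∈{2,4,8}] 2 has one home in row 4: r4c6. So r4c6=2.
Step 5. [r6c6∈{1,4,7,8,9}] in col 6, 4 fits only at r6c6 ⇒ r6c6=4.
Step 6. [r6c1∈{1,7,8}] 7 has one home in row 6: r6c1 ⇒ r6c1=7.
Step 7. [r8c9∈{1,3,4,9}] r8c9 is the only open cell in col 9 admitting 3, so r8c9=3.
Step 8. [r6c5∈{1,6}] r6c5 is the only open cell in row 6 admitting 1. So r6c5=1.
Step 9. [r4c2∈{6}] r4c2's peers cover all but 6. So r4c2=6.
Step 10. [r7c1∈{4,8}] col 1 places 4 nowhere but r7c1. So r7c1=4.
Step 11. [r6c9∈{6,9}] in col 9, 9 fits only at r6c9, so r6c9=9.
Step 12. [r9c8∈{1}] nothing but 1 survives at r9c8 ⇒ r9c8=1.
Step 13. [r8c3∈{1,5,8}] row 8 places 1 nowhere but r8c3. So r8c3=1.
Step 14. [r8c6∈{8}] r8c6 is down to just 8 ⇒ r8c6=8.
Step 15. [r3c6∈{9}] r3c6's peers cover all but 9 ⇒ r3c6=9.
Step 16. [r2c6∈{1}] nothing but 1 survives at r2c6 ⇒ r2c6=1.
Step 17. [r2c3∈{2,4}] row 2 places 4 nowhere but r2c3 ⇒ r2c3=4.
Step 18. [r9c2∈{9}] r9c2 is down to just 9 ⇒ r9c2=9.
Step 19. [r5c3∈{5}] nothing but 5 survives at r5c3. So r5c3=5.
Step 20. [r2c4∈{2}] r2c4's peers cover all but 2, so r2c4=2.
Step 21. [r7c6∈{3}] nothing but 3 survives at r7c6 ⇒ r7c6=3.
Step 22. [r5c1∈{1}] only 1 remains possible at r5c1, so r5c1=1.
Step 23. [r8c8∈{4}] r8c8 is down to just 4, so r8c8=4.
Step 24. [r8c2∈{5}] only 5 remains possible at r8c2, so r8c2=5.
Step 25. [r2c9∈{6}] r2c9's peers cover all but 6. So r2c9=6.
Step 26. [r1c3∈{2}] only 2 remains possible at r1c3, so r1c3=2.
Step 27. [r1c5∈{3}] only 3 remains possible at r1c5. So r1c5=3.
Step 28. [r7c3∈{8}] only 8 remains possible at r7c3 ⇒ r7c3=8.
Step 29. [r2c7∈{7}] r2c7 has the single candidate 7. So r2c7=7.
Step 30. [r5c6∈{7}] r5c6 is down to just 7. So r5c6=7.
Step 31. [r5c7∈{2}] r5c7 is down to just 2 ⇒ r5c7=2.
Step 32. [r1c1∈{9}] only 9 remains possible at r1c1. So r1c1=9.
Step 33. [r6c4∈{8}] r6c4 is down to just 8. So r6c4=8.
Step 34. [r9c3∈{6}] only 6 remains possible at r9c3 ⇒ r9c3=6.
Step 35. [r5c5∈{6}] r5c5's peers cover all but 6. So r5c5=6.
Step 36. [r3c8∈{8}] r3c8 is down to just 8. So r3c8=8.
Step 37. [r4c9∈{4}] nothing but 4 survives at r4c9. So r4c9=4.
Step 38. [r4c1∈{8}] r4c1's peers cover all but 8, so r4c1=8.
Step 39. [r5c4∈{9}] r5c4's peers cover all but 9 ⇒ r5c4=9.
Step 40. [r6c8∈{6}] only 6 remains possible at r6c8, so r6c8=6.
Step 41. [r7c2∈{7}] only 7 remains possible at r7c2 ⇒ r7c2=7.
Step 42. [r1c9∈{1}] r1c9 is down to just 1, so r1c9=1.
Step 43. [r8c7∈{9}] nothing but 9 survives at r8c7. So r8c7=9.

Answer: 9 8 2 7 3 6 4 5 1 / 5 3 4 2 8 1 7 9 6 / 6 1 7 5 4 9 3 8 2 / 8 6 9 3 5 2 1 7 4 / 1 4 5 9 6 7 2 3 8 / 7 2 3 8 1 4 5 6 9 / 4 7 8 1 9 3 6 2 5 / 2 5 1 6 7 8 9 4 3 / 3 9 6 4 2 5 8 1 7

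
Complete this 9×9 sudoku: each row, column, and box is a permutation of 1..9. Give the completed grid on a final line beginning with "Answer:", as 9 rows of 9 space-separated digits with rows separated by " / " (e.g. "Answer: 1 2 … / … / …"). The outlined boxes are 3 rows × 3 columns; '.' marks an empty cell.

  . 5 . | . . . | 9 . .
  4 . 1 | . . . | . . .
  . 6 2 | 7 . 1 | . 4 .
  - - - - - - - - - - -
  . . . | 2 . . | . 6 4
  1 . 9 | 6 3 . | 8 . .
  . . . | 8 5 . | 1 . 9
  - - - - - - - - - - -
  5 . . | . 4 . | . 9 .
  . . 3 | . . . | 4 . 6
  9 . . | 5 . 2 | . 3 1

Step 1. [r9c7∈{7}] nothing but 7 survives at r9c7. So r9c7=7.
Step 2. [r2c6∈{3,5,6,8,9}] 5 has one home in col 6: r2c6, so r2c6=5.
Step 3. [r2c2∈{3,7,8,9}] 9 has one home in col 2: r2c2 ⇒ r2c2=9.
Step 4. [r2c4∈{3}] nothing but 3 survives at r2c4, so r2c4=3.
Step 5. [r6c1∈{2,3,6,7}] 6 has one home in col 1: r6c1 ⇒ r6c1=6.
Step 6. [r8c1∈{2,7,8}] col 1 places 2 nowhere but r8c1 ⇒ r8c1=2.
Step 7. [r6c2∈{2,3,4,7}] across row 6, 3 lands solely at r6c2 ⇒ r6c2=3.
Step 8. [r6c8∈{2,7}] 2 has one home in row 6: r6c8 ⇒ r6c8=2.
Step 9. [r8c4∈{1,9}] in col 4, 9 fits only at r8c4 ⇒ r8c4=9.
Step 10. [r7c6∈{3,6,7,8}] in row 7, 3 fits only at r7c6, so r7c6=3.
Step 11. [r1c6∈{4,6,8}] in col 6, 6 fits only at r1c6, so r1c6=6.
Step 12. [r8c6∈{7,8}] in col 6, 8 fits only at r8c6 ⇒ r8c6=8.
Step 13. [r7c9∈{2,8}] box 9 places 8 nowhere but r7c9. So r7c9=8.
Step 14. [r4c3∈{5,7,8}] col 3 places 5 nowhere but r4c3 ⇒ r4c3=5.
Step 15. [r8c5∈{1,7}] across box 8, 7 lands solely at r8c5, so r8c5=7.
Step 16. [r3c5∈{8,9}] 9 has one home in row 3: r3c5, so r3c5=9.
Step 17. [r3c1∈{3,8}] 8 has one home in row 3: r3c1, so r3c1=8.
Step 18. [r1c3∈{7}] r1c3 has the single candidate 7, so r1c3=7.
Step 19. [r4c1∈{7}] only 7 remains possible at r4c1 ⇒ r4c1=7.
Step 20. [r9c3∈{4,6,8}] in col 3, 8 fits only at r9c3 ⇒ r9c3=8.
Step 21. [r3c7∈{3,5}] col 7 places 5 nowhere but r3c7, so r3c7=5.
Step 22. [r6c6∈{4,7}] in row 6, 7 fits only at r6c6. So r6c6=7.
Step 23. [r5c9∈{5,7}] r5c9 is the only open cell in col 9 admitting 5. So r5c9=5.
Step 24. [r2c9∈{2,7}] 7 has one home in col 9: r2c9, so r2c9=7.
Step 25. [r1c9∈{2,3}] 2 has one home in col 9: r1c9 ⇒ r1c9=2.
Step 26. [r2c8∈{8}] r2c8 is down to just 8 ⇒ r2c8=8.
Step 27. [r8c2∈{1}] r8c2's peers cover all but 1. So r8c2=1.
Step 28. [r9c2∈{4}] r9c2 is down to just 4 ⇒ r9c2=4.
Step 29. [r5c6∈{4}] r5c6 is down to just 4, so r5c6=4.
Step 30. [r1c8∈{1}] r1c8 is down to just 1, so r1c8=1.
Step 31. [r3c9∈{3}] only 3 remains possible at r3c9, so r3c9=3.
Step 32. [r5c2∈{2}] nothing but 2 survives at r5c2. So r5c2=2.
Step 33. [r4c5∈{1}] nothing but 1 survives at r4c5 ⇒ r4c5=1.
Step 34. [r7c3∈{6}] r7c3's peers cover all but 6, so r7c3=6.
Step 35. [r6c3∈{4}] r6c3 is down to just 4, so r6c3=4.
Step 36. [r4c7∈{3}] r4c7's peers cover all but 3. So r4c7=3.
Step 37. [r1c4∈{4}] nothing but 4 survives at r1c4 ⇒ r1c4=4.
Step 38. [r1c1∈{3}] r1c1 is down to just 3 ⇒ r1c1=3.
Step 39. [r4c2∈{8}] r4c2 has the single candidate 8, so r4c2=8.
Step 40. [r9c5∈{6}] r9c5 is down to just 6 ⇒ r9c5=6.
Step 41. [r2c5∈{2}] r2c5 has the single candidate 2 ⇒ r2c5=2.
Step 42. [r4c6∈{9}] nothing but 9 survives at r4c6, so r4c6=9.
Step 43. [r8c8∈{5}] nothing but 5 survives at r8c8. So r8c8=5.
Step 44. [r5c8∈{7}] r5c8 is down to just 7. So r5c8=7.
Step 45. [r7c4∈{1}] r7c4's peers cover all but 1, so r7c4=1.
Step 46. [r7c2∈{7}] r7c2 has the single candidate 7. So r7c2=7.
Step 47. [r1c5∈{8}] nothing but 8 survives at r1c5. So r1c5=8.
Step 48. [r7c7∈{2}] r7c7's peers cover all but 2 ⇒ r7c7=2.
Step 49. [r2c7∈{6}] only 6 remains possible at r2c7, so r2c7=6.

Answer: 3 5 7 4 8 6 9 1 2 / 4 9 1 3 2 5 6 8 7 / 8 6 2 7 9 1 5 4 3 / 7 8 5 2 1 9 3 6 4 / 1 2 9 6 3 4 8 7 5 / 6 3 4 8 5 7 1 2 9 / 5 7 6 1 4 3 2 9 8 / 2 1 3 9 7 8 4 5 6 / 9 4 8 5 6 2 7 3 1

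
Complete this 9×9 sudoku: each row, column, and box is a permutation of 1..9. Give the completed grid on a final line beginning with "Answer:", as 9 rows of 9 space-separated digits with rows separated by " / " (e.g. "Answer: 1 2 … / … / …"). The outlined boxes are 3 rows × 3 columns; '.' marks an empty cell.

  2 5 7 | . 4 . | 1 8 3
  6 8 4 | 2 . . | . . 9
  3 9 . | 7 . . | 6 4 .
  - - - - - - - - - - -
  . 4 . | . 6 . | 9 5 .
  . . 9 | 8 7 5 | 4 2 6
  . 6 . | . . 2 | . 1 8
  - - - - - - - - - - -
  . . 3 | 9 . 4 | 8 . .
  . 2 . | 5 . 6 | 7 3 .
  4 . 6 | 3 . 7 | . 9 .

Step 1. [r9c2∈{1}] r9c2 has the single candidate 1 ⇒ r9c2=1.
Step 2. [r9c7∈{2,5}] across col 7, 2 lands solely at r9c7, so r9c7=2.
Step 3. [r7c1∈{5,7}] box 7 places 5 nowhere but r7c1. So r7c1=5.
Step 4. [r4c4∈{1}] r4c4 is down to just 1, so r4c4=1.
Step 5. [r8c3∈{8}] r8c3's peers cover all but 8 ⇒ r8c3=8.
Step 6. [r8c5∈{1}] r8c5 has the single candidate 1, so r8c5=1.
Step 7. [r3c6∈{1,8}] 8 has one home in col 6: r3c6. So r3c6=8.
Step 8. [r3c5∈{5}] only 5 remains possible at r3c5, so r3c5=5.
Step 9. [r4c6∈{3}] r4c6 has the single candidate 3. So r4c6=3.
Step 10. [r4c1∈{7,8}] 8 has one home in row 4: r4c1. So r4c1=8.
Step 11. [r6c7∈{3}] r6c7 is down to just 3, so r6c7=3.
Step 12. [r5c2∈{3}] r5c2 is down to just 3, so r5c2=3.
Step 13. [r7c5∈{2}] r7c5 is down to just 2, so r7c5=2.
Step 14. [r6c3∈{5}] only 5 remains possible at r6c3. So r6c3=5.
Step 15. [r8c9∈{4}] r8c9's peers cover all but 4, so r8c9=4.
Step 16. [r7c9∈{1}] r7c9's peers cover all but 1 ⇒ r7c9=1.
Step 17. [r9c9∈{5}] r9c9 is down to just 5 ⇒ r9c9=5.
Step 18. [r3c3∈{1}] r3c3 is down to just 1. So r3c3=1.
Step 19. [r6c5∈{9}] r6c5 has the single candidate 9, so r6c5=9.
Step 20. [r7c2∈{7}] r7c2 is down to just 7, so r7c2=7.
Step 21. [r3c9∈{2}] r3c9 is down to just 2, so r3c9=2.
Step 22. [r7c8∈{6}] r7c8 has the single candidate 6, so r7c8=6.
Step 23. [r4c3∈{2}] r4c3's peers cover all but 2, so r4c3=2.
Step 24. [r2c5∈{3}] r2c5 has the single candidate 3, so r2c5=3.
Step 25. [r1c4∈{6}] r1c4 has the single candidate 6 ⇒ r1c4=6.
Step 26. [r1c6∈{9}] r1c6 has the single candidate 9 ⇒ r1c6=9.
Step 27. [r2c7∈{5}] r2c7 has the single candidate 5. So r2c7=5.
Step 28. [r2c6∈{1}] r2c6's peers cover all but 1 ⇒ r2c6=1.
Step 29. [r9c5∈{8}] r9c5 has the single candidate 8, so r9c5=8.
Step 30. [r2c8∈{7}] r2c8 is down to just 7. So r2c8=7.
Step 31. [r8c1∈{9}] r8c1's peers cover all but 9, so r8c1=9.
Step 32. [r4c9∈{7}] r4c9 is down to just 7 ⇒ r4c9=7.
Step 33. [r5c1∈{1}] r5c1 has the single candidate 1. So r5c1=1.
Step 34. [r6c4∈{4}] r6c4 is down to just 4 ⇒ r6c4=4.
Step 35. [r6c1∈{7}] r6c1 has the single candidate 7, so r6c1=7.

Answer: 2 5 7 6 4 9 1 8 3 / 6 8 4 2 3 1 5 7 9 / 3 9 1 7 5 8 6 4 2 / 8 4 2 1 6 3 9 5 7 / 1 3 9 8 7 5 4 2 6 / 7 6 5 4 9 2 3 1 8 / 5 7 3 9 2 4 8 6 1 / 9 2 8 5 1 6 7 3 4 / 4 1 6 3 8 7 2 9 5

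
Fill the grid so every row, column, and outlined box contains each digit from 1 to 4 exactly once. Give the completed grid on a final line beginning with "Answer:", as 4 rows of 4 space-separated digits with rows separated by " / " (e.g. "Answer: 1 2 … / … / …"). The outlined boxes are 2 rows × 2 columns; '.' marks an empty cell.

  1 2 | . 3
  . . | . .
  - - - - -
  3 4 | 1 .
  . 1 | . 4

Step 1. [r3c4∈{2}] r3c4's peers cover all but 2. So r3c4=2.
Step 2. [r1c3∈{4}] r1c3 has the single candidate 4, so r1c3=4.
Step 3. [r2c1∈{4}] r2c1's peers cover all but 4. So r2c1=4.
Step 4. [r2c4∈{1}] nothing but 1 survives at r2c4. So r2c4=1.
Step 5. [r2c2∈{3}] r2c2's peers cover all but 3 ⇒ r2c2=3.
Step 6. [r4c3∈{3}] r4c3's peers cover all but 3 ⇒ r4c3=3.
Step 7. [r4c1∈{2}] r4c1's peers cover all but 2 ⇒ r4c1=2.
Step 8. [r2c3∈{2}] r2c3's peers cover all but 2, so r2c3=2.

Answer: 1 2 4 3 / 4 3 2 1 / 3 4 1 2 / 2 1 3 4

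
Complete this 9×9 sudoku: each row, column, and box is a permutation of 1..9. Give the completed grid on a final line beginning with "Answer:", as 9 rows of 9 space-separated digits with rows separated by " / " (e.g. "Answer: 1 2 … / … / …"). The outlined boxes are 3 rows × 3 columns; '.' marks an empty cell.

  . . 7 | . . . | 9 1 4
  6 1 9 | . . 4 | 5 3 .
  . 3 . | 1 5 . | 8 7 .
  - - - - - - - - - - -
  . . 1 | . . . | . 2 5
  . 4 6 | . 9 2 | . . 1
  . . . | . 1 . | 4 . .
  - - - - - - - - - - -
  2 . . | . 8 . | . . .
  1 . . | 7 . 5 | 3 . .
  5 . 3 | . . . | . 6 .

Step 1. [r6c9∈{3,6,7,8,9}] r6c9 is the only open cell in col 9 admitting 3 ⇒ r6c9=3.
Step 2. [r9c7∈{1,2,7}] col 7 places 2 nowhere but r9c7. So r9c7=2.
Step 3. [r1c1∈{8}] nothing but 8 survives at r1c1 ⇒ r1c1=8.
Step 4. [r6c8∈{8,9}] r6c8 is the only open cell in box 6 admitting 9 ⇒ r6c8=9.
Step 5. [r6c1∈{7}] r6c1 is down to just 7 ⇒ r6c1=7.
Step 6. [r4c6∈{3,6,7,8}] col 6 places 7 nowhere but r4c6, so r4c6=7.
Step 7. [r6c6∈{6,8}] col 6 places 8 nowhere but r6c6, so r6c6=8.
Step 8. [r8c3∈{4,8}] in col 3, 8 fits only at r8c3 ⇒ r8c3=8.
Step 9. [r6c4∈{5,6}] across row 6, 6 lands solely at r6c4. So r6c4=6.
Step 10. [r8c5∈{2,4,6}] row 8 places 2 nowhere but r8c5 ⇒ r8c5=2.
Step 11. [r7c6∈{1,3,6,9}] 6 has one home in box 8: r7c6. So r7c6=6.
Step 12. [r7c4∈{3,4,9}] in row 7, 3 fits only at r7c4 ⇒ r7c4=3.
Step 13. [r9c4∈{4,9}] 9 has one home in col 4: r9c4. So r9c4=9.
Step 14. [r4c5∈{3,4}] box 5 places 3 nowhere but r4c5. So r4c5=3.
Step 15. [r6c3∈{2,5}] r6c3 is the only open cell in col 3 admitting 5 ⇒ r6c3=5.
Step 16. [r3c3∈{2,4}] col 3 places 2 nowhere but r3c3, so r3c3=2.
Step 17. [r9c2∈{7}] r9c2's peers cover all but 7 ⇒ r9c2=7.
Step 18. [r7c2∈{9}] r7c2 is down to just 9 ⇒ r7c2=9.
Step 19. [r7c9∈{7}] nothing but 7 survives at r7c9 ⇒ r7c9=7.
Step 20. [r2c9∈{2}] only 2 remains possible at r2c9. So r2c9=2.
Step 21. [r8c8∈{4}] only 4 remains possible at r8c8. So r8c8=4.
Step 22. [r3c1∈{4}] r3c1 has the single candidate 4. So r3c1=4.
Step 23. [r8c2∈{6}] r8c2's peers cover all but 6 ⇒ r8c2=6.
Step 24. [r1c5∈{6}] r1c5's peers cover all but 6 ⇒ r1c5=6.
Step 25. [r8c9∈{9}] nothing but 9 survives at r8c9 ⇒ r8c9=9.
Step 26. [r9c6∈{1}] r9c6 is down to just 1, so r9c6=1.
Step 27. [r5c7∈{7}] nothing but 7 survives at r5c7. So r5c7=7.
Step 28. [r1c4∈{2}] r1c4 is down to just 2, so r1c4=2.
Step 29. [r4c1∈{9}] r4c1 is down to just 9 ⇒ r4c1=9.
Step 30. [r9c5∈{4}] r9c5 is down to just 4 ⇒ r9c5=4.
Step 31. [r2c5∈{7}] r2c5 has the single candidate 7. So r2c5=7.
Step 32. [r5c8∈{8}] nothing but 8 survives at r5c8 ⇒ r5c8=8.
Step 33. [r4c7∈{6}] r4c7's peers cover all but 6. So r4c7=6.
Step 34. [r2c4∈{8}] nothing but 8 survives at r2c4. So r2c4=8.
Step 35. [r7c7∈{1}] r7c7 has the single candidate 1, so r7c7=1.
Step 36. [r1c2∈{5}] r1c2 has the single candidate 5. So r1c2=5.
Step 37. [r9c9∈{8}] r9c9 has the single candidate 8. So r9c9=8.
Step 38. [r6c2∈{2}] only 2 remains possible at r6c2. So r6c2=2.
Step 39. [r5c1∈{3}] r5c1 is down to just 3 ⇒ r5c1=3.
Step 40. [r3c6∈{9}] only 9 remains possible at r3c6. So r3c6=9.
Step 41. [r7c8∈{5}] r7c8's peers cover all but 5. So r7c8=5.
Step 42. [r1c6∈{3}] r1c6 is down to just 3, so r1c6=3.
Step 43. [r4c4∈{4}] r4c4 is down to just 4 ⇒ r4c4=4.
Step 44. [r5c4∈{5}] only 5 remains possible at r5c4, so r5c4=5.
Step 45. [r3c9∈{6}] nothing but 6 survives at r3c9, so r3c9=6.
Step 46. [r4c2∈{8}] r4c2 is down to just 8, so r4c2=8.
Step 47. [r7c3∈{4}] nothing but 4 survives at r7c3, so r7c3=4.

Answer: 8 5 7 2 6 3 9 1 4 / 6 1 9 8 7 4 5 3 2 / 4 3 2 1 5 9 8 7 6 / 9 8 1 4 3 7 6 2 5 / 3 4 6 5 9 2 7 8 1 / 7 2 5 6 1 8 4 9 3 / 2 9 4 3 8 6 1 5 7 / 1 6 8 7 2 5 3 4 9 / 5 7 3 9 4 1 2 6 8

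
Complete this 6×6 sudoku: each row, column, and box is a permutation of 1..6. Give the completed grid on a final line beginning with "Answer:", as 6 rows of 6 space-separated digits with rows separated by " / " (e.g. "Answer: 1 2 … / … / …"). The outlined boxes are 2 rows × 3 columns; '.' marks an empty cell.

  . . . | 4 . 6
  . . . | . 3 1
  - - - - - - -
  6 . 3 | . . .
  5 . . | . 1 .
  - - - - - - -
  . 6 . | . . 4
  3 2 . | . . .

Step 1. [r6c6∈{5}] nothing but 5 survives at r6c6. So r6c6=5.
Step 2. [r4c3∈{2,4}] in box 3, 2 fits only at r4c3, so r4c3=2.
Step 3. [r5c1∈{1}] r5c1 is down to just 1. So r5c1=1.
Step 4. [r5c5∈{2}] nothing but 2 survives at r5c5. So r5c5=2.
Step 5. [r1c5∈{5}] r1c5's peers cover all but 5 ⇒ r1c5=5.
Step 6. [r2c1∈{2,4}] across col 1, 4 lands solely at r2c1 ⇒ r2c1=4.
Step 7. [r3c2∈{1,4}] 1 has one home in row 3: r3c2. So r3c2=1.
Step 8. [r4c4∈{3,6}] in row 4, 6 fits only at r4c4, so r4c4=6.
Step 9. [r2c4∈{2}] r2c4 has the single candidate 2, so r2c4=2.
Step 10. [r2c3∈{5,6}] r2c3 is the only open cell in row 2 admitting 6 ⇒ r2c3=6.
Step 11. [r5c3∈{5}] r5c3 is down to just 5 ⇒ r5c3=5.
Step 12. [r3c6∈{2}] nothing but 2 survives at r3c6. So r3c6=2.
Step 13. [r6c3∈{4}] r6c3 has the single candidate 4 ⇒ r6c3=4.
Step 14. [r4c6∈{3}] r4c6 has the single candidate 3 ⇒ r4c6=3.
Step 15. [r6c5∈{6}] nothing but 6 survives at r6c5. So r6c5=6.
Step 16. [r2c2∈{5}] only 5 remains possible at r2c2. So r2c2=5.
Step 17. [r1c3∈{1}] nothing but 1 survives at r1c3. So r1c3=1.
Step 18. [r3c4∈{5}] r3c4 has the single candidate 5. So r3c4=5.
Step 19. [r6c4∈{1}] r6c4's peers cover all but 1. So r6c4=1.
Step 20. [r1c2∈{3}] only 3 remains possible at r1c2. So r1c2=3.
Step 21. [r3c5∈{4}] r3c5 has the single candidate 4, so r3c5=4.
Step 22. [r1c1∈{2}] only 2 remains possible at r1c1, so r1c1=2.
Step 23. [r5c4∈{3}] r5c4 has the single candidate 3 ⇒ r5c4=3.
Step 24. [r4c2∈{4}] r4c2's peers cover all but 4, so r4c2=4.

Answer: 2 3 1 4 5 6 / 4 5 6 2 3 1 / 6 1 3 5 4 2 / 5 4 2 6 1 3 / 1 6 5 3 2 4 / 3 2 4 1 6 5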